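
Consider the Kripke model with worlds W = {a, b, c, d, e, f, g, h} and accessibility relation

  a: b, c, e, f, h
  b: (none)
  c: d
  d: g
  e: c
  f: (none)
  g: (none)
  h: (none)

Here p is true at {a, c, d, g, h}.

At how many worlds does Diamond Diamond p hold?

a: successors {b, c, e, f, h}; Diamond p there: b:F, c:T, e:T, f:F, h:F. ✓
b: no successors, so Diamond Diamond p fails. ✗
c: successors {d}; Diamond p there: d:T. ✓
d: successors {g}; Diamond p there: g:F. ✗
e: successors {c}; Diamond p there: c:T. ✓
f: no successors, so Diamond Diamond p fails. ✗
g: no successors, so Diamond Diamond p fails. ✗
h: no successors, so Diamond Diamond p fails. ✗
Satisfying worlds: {a, c, e}.

3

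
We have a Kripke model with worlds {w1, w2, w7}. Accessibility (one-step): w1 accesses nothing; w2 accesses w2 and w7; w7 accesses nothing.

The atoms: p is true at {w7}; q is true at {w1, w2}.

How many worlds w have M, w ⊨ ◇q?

1

w1: no successors, so ◇q fails. ✗
w2: successors {w2, w7}; q there: w2:T, w7:F. ✓
w7: no successors, so ◇q fails. ✗
Satisfying worlds: {w2}.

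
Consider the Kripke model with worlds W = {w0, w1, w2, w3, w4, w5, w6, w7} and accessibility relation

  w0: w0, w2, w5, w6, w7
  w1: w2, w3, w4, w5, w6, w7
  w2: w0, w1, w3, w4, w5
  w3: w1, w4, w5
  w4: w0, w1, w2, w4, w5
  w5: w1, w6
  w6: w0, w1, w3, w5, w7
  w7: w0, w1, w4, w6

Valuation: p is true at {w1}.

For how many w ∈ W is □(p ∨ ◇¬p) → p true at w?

w0: □(p ∨ ◇¬p) is T, p is F. ✗
w1: □(p ∨ ◇¬p) is T, p is T. ✓
w2: □(p ∨ ◇¬p) is T, p is F. ✗
w3: □(p ∨ ◇¬p) is T, p is F. ✗
w4: □(p ∨ ◇¬p) is T, p is F. ✗
w5: □(p ∨ ◇¬p) is T, p is F. ✗
w6: □(p ∨ ◇¬p) is T, p is F. ✗
w7: □(p ∨ ◇¬p) is T, p is F. ✗
Satisfying worlds: {w1}.

1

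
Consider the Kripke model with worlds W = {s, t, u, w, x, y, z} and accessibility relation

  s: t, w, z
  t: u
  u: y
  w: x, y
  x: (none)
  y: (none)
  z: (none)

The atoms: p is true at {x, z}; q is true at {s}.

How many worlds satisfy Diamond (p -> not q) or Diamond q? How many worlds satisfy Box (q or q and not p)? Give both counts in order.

4 and 3

For Diamond (p -> not q) or Diamond q:
s: Diamond (p -> not q) is T, Diamond q is F. ✓
t: Diamond (p -> not q) is T, Diamond q is F. ✓
u: Diamond (p -> not q) is T, Diamond q is F. ✓
w: Diamond (p -> not q) is T, Diamond q is F. ✓
x: Diamond (p -> not q) is F, Diamond q is F. ✗
y: Diamond (p -> not q) is F, Diamond q is F. ✗
z: Diamond (p -> not q) is F, Diamond q is F. ✗
— 4 worlds.
For Box (q or q and not p):
s: successors {t, w, z}; q or q and not p there: t:F, w:F, z:F. ✗
t: successors {u}; q or q and not p there: u:F. ✗
u: successors {y}; q or q and not p there: y:F. ✗
w: successors {x, y}; q or q and not p there: x:F, y:F. ✗
x: no successors, so Box (q or q and not p) holds vacuously. ✓
y: no successors, so Box (q or q and not p) holds vacuously. ✓
z: no successors, so Box (q or q and not p) holds vacuously. ✓
— 3 worlds.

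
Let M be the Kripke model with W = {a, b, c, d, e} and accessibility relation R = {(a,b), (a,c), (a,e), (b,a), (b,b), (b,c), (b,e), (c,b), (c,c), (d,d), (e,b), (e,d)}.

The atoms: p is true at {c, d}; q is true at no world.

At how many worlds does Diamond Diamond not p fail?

1

a: successors {b, c, e}; Diamond not p there: b:T, c:T, e:T. ✓
b: successors {a, b, c, e}; Diamond not p there: a:T, b:T, c:T, e:T. ✓
c: successors {b, c}; Diamond not p there: b:T, c:T. ✓
d: successors {d}; Diamond not p there: d:F. ✗
e: successors {b, d}; Diamond not p there: b:T, d:F. ✓
Satisfying worlds: {a, b, c, e}.
So Diamond Diamond not p fails at the other 1 world.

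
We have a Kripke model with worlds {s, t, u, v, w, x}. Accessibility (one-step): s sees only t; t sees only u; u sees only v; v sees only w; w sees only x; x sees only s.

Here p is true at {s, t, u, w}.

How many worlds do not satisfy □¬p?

s: successors {t}; ¬p there: t:F. ✗
t: successors {u}; ¬p there: u:F. ✗
u: successors {v}; ¬p there: v:T. ✓
v: successors {w}; ¬p there: w:F. ✗
w: successors {x}; ¬p there: x:T. ✓
x: successors {s}; ¬p there: s:F. ✗
Satisfying worlds: {u, w}.
So □¬p fails at the other 4 worlds.

4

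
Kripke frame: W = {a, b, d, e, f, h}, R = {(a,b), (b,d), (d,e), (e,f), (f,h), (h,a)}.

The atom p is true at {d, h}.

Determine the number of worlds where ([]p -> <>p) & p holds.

2

a: []p -> <>p is T, p is F. ✗
b: []p -> <>p is T, p is F. ✗
d: []p -> <>p is T, p is T. ✓
e: []p -> <>p is T, p is F. ✗
f: []p -> <>p is T, p is F. ✗
h: []p -> <>p is T, p is T. ✓
Satisfying worlds: {d, h}.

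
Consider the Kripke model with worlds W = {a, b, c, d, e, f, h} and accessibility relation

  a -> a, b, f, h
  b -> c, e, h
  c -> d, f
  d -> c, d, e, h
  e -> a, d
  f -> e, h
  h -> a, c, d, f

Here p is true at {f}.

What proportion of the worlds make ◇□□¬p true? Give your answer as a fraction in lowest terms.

a: successors {a, b, f, h}; □□¬p there: a:F, b:F, f:F, h:F. ✗
b: successors {c, e, h}; □□¬p there: c:T, e:F, h:F. ✓
c: successors {d, f}; □□¬p there: d:F, f:F. ✗
d: successors {c, d, e, h}; □□¬p there: c:T, d:F, e:F, h:F. ✓
e: successors {a, d}; □□¬p there: a:F, d:F. ✗
f: successors {e, h}; □□¬p there: e:F, h:F. ✗
h: successors {a, c, d, f}; □□¬p there: a:F, c:T, d:F, f:F. ✓
That's 3 of 7 worlds, so 3/7.

3/7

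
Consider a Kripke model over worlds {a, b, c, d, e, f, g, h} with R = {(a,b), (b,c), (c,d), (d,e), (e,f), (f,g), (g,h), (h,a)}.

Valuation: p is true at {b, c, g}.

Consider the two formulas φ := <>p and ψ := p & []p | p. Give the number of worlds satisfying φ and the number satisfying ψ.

For <>p:
a: successors {b}; p there: b:T. ✓
b: successors {c}; p there: c:T. ✓
c: successors {d}; p there: d:F. ✗
d: successors {e}; p there: e:F. ✗
e: successors {f}; p there: f:F. ✗
f: successors {g}; p there: g:T. ✓
g: successors {h}; p there: h:F. ✗
h: successors {a}; p there: a:F. ✗
— 3 worlds.
For p & []p | p:
a: p & []p is F, p is F. ✗
b: p & []p is T, p is T. ✓
c: p & []p is F, p is T. ✓
d: p & []p is F, p is F. ✗
e: p & []p is F, p is F. ✗
f: p & []p is F, p is F. ✗
g: p & []p is F, p is T. ✓
h: p & []p is F, p is F. ✗
— 3 worlds.

3 and 3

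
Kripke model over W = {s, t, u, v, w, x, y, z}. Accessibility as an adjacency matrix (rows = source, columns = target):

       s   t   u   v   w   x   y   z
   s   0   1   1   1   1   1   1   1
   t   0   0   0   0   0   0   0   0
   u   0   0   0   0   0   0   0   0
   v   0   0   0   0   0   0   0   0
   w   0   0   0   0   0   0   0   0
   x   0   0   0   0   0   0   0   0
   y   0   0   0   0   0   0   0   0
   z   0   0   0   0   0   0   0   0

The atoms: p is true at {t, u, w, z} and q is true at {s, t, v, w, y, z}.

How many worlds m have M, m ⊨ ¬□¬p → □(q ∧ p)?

s: ¬□¬p is T, □(q ∧ p) is F. ✗
t: ¬□¬p is F, □(q ∧ p) is T. ✓
u: ¬□¬p is F, □(q ∧ p) is T. ✓
v: ¬□¬p is F, □(q ∧ p) is T. ✓
w: ¬□¬p is F, □(q ∧ p) is T. ✓
x: ¬□¬p is F, □(q ∧ p) is T. ✓
y: ¬□¬p is F, □(q ∧ p) is T. ✓
z: ¬□¬p is F, □(q ∧ p) is T. ✓
Satisfying worlds: {t, u, v, w, x, y, z}.

7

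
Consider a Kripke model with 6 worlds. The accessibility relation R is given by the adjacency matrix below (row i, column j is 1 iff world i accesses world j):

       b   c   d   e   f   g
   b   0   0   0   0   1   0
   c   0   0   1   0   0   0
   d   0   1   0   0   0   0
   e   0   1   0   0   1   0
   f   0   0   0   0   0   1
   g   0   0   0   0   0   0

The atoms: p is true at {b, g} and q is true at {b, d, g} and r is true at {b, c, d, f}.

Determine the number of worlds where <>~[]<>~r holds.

b: successors {f}; ~[]<>~r there: f:T. ✓
c: successors {d}; ~[]<>~r there: d:T. ✓
d: successors {c}; ~[]<>~r there: c:T. ✓
e: successors {c, f}; ~[]<>~r there: c:T, f:T. ✓
f: successors {g}; ~[]<>~r there: g:F. ✗
g: no successors, so <>~[]<>~r fails. ✗
Satisfying worlds: {b, c, d, e}.

4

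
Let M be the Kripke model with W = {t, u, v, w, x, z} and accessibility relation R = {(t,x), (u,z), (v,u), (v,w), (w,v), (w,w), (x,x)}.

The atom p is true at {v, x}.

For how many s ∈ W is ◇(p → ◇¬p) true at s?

3

t: successors {x}; p → ◇¬p there: x:F. ✗
u: successors {z}; p → ◇¬p there: z:T. ✓
v: successors {u, w}; p → ◇¬p there: u:T, w:T. ✓
w: successors {v, w}; p → ◇¬p there: v:T, w:T. ✓
x: successors {x}; p → ◇¬p there: x:F. ✗
z: no successors, so ◇(p → ◇¬p) fails. ✗
Satisfying worlds: {u, v, w}.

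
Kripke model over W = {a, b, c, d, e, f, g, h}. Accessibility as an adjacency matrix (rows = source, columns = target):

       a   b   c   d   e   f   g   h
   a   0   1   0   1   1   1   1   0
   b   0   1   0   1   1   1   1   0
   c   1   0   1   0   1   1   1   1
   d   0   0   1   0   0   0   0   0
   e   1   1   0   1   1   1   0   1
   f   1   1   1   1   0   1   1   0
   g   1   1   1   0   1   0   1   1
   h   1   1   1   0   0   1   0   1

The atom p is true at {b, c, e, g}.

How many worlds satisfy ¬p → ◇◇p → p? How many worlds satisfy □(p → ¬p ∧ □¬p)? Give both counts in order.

For ¬p → ◇◇p → p:
a: ¬p is T, ◇◇p → p is F. ✗
b: ¬p is F, ◇◇p → p is T. ✓
c: ¬p is F, ◇◇p → p is T. ✓
d: ¬p is T, ◇◇p → p is F. ✗
e: ¬p is F, ◇◇p → p is T. ✓
f: ¬p is T, ◇◇p → p is F. ✗
g: ¬p is F, ◇◇p → p is T. ✓
h: ¬p is T, ◇◇p → p is F. ✗
— 4 worlds.
For □(p → ¬p ∧ □¬p):
a: successors {b, d, e, f, g}; p → ¬p ∧ □¬p there: b:F, d:T, e:F, f:T, g:F. ✗
b: successors {b, d, e, f, g}; p → ¬p ∧ □¬p there: b:F, d:T, e:F, f:T, g:F. ✗
c: successors {a, c, e, f, g, h}; p → ¬p ∧ □¬p there: a:T, c:F, e:F, f:T, g:F, h:T. ✗
d: successors {c}; p → ¬p ∧ □¬p there: c:F. ✗
e: successors {a, b, d, e, f, h}; p → ¬p ∧ □¬p there: a:T, b:F, d:T, e:F, f:T, h:T. ✗
f: successors {a, b, c, d, f, g}; p → ¬p ∧ □¬p there: a:T, b:F, c:F, d:T, f:T, g:F. ✗
g: successors {a, b, c, e, g, h}; p → ¬p ∧ □¬p there: a:T, b:F, c:F, e:F, g:F, h:T. ✗
h: successors {a, b, c, f, h}; p → ¬p ∧ □¬p there: a:T, b:F, c:F, f:T, h:T. ✗
— 0 worlds.

4 and 0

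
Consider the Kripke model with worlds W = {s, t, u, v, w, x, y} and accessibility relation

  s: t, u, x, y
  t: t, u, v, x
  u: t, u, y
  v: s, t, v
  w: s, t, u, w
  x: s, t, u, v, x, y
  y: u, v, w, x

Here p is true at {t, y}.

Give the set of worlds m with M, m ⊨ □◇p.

s: successors {t, u, x, y}; ◇p there: t:T, u:T, x:T, y:F. ✗
t: successors {t, u, v, x}; ◇p there: t:T, u:T, v:T, x:T. ✓
u: successors {t, u, y}; ◇p there: t:T, u:T, y:F. ✗
v: successors {s, t, v}; ◇p there: s:T, t:T, v:T. ✓
w: successors {s, t, u, w}; ◇p there: s:T, t:T, u:T, w:T. ✓
x: successors {s, t, u, v, x, y}; ◇p there: s:T, t:T, u:T, v:T, x:T, y:F. ✗
y: successors {u, v, w, x}; ◇p there: u:T, v:T, w:T, x:T. ✓

{t, v, w, y}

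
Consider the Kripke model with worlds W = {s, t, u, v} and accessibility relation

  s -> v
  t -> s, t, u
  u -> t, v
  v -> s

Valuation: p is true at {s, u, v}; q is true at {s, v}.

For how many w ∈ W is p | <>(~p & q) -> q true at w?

s: p | <>(~p & q) is T, q is T. ✓
t: p | <>(~p & q) is F, q is F. ✓
u: p | <>(~p & q) is T, q is F. ✗
v: p | <>(~p & q) is T, q is T. ✓
Satisfying worlds: {s, t, v}.

3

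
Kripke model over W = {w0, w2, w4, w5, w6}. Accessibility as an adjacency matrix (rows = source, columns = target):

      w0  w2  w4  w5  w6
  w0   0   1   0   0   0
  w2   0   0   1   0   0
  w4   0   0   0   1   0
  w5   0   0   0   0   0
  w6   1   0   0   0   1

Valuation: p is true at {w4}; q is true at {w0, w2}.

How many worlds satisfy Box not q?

3

w0: successors {w2}; not q there: w2:F. ✗
w2: successors {w4}; not q there: w4:T. ✓
w4: successors {w5}; not q there: w5:T. ✓
w5: no successors, so Box not q holds vacuously. ✓
w6: successors {w0, w6}; not q there: w0:F, w6:T. ✗
Satisfying worlds: {w2, w4, w5}.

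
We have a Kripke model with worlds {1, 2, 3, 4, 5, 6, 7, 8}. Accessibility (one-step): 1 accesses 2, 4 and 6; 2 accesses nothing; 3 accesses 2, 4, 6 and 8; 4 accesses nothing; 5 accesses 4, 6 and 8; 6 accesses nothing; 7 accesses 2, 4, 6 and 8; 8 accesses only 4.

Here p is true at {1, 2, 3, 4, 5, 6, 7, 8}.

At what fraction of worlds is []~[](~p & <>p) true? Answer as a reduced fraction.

3/8

1: successors {2, 4, 6}; ~[](~p & <>p) there: 2:F, 4:F, 6:F. ✗
2: no successors, so []~[](~p & <>p) holds vacuously. ✓
3: successors {2, 4, 6, 8}; ~[](~p & <>p) there: 2:F, 4:F, 6:F, 8:T. ✗
4: no successors, so []~[](~p & <>p) holds vacuously. ✓
5: successors {4, 6, 8}; ~[](~p & <>p) there: 4:F, 6:F, 8:T. ✗
6: no successors, so []~[](~p & <>p) holds vacuously. ✓
7: successors {2, 4, 6, 8}; ~[](~p & <>p) there: 2:F, 4:F, 6:F, 8:T. ✗
8: successors {4}; ~[](~p & <>p) there: 4:F. ✗
That's 3 of 8 worlds, so 3/8.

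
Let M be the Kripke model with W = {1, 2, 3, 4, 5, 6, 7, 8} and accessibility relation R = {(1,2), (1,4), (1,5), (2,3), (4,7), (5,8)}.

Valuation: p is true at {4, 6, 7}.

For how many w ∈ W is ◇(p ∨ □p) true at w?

1: successors {2, 4, 5}; p ∨ □p there: 2:F, 4:T, 5:F. ✓
2: successors {3}; p ∨ □p there: 3:T. ✓
3: no successors, so ◇(p ∨ □p) fails. ✗
4: successors {7}; p ∨ □p there: 7:T. ✓
5: successors {8}; p ∨ □p there: 8:T. ✓
6: no successors, so ◇(p ∨ □p) fails. ✗
7: no successors, so ◇(p ∨ □p) fails. ✗
8: no successors, so ◇(p ∨ □p) fails. ✗
Satisfying worlds: {1, 2, 4, 5}.

4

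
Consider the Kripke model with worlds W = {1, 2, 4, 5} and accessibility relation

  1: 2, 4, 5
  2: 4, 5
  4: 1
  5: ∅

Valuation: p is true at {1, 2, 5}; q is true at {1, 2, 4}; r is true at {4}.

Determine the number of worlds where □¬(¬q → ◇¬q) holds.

1: successors {2, 4, 5}; ¬(¬q → ◇¬q) there: 2:F, 4:F, 5:T. ✗
2: successors {4, 5}; ¬(¬q → ◇¬q) there: 4:F, 5:T. ✗
4: successors {1}; ¬(¬q → ◇¬q) there: 1:F. ✗
5: no successors, so □¬(¬q → ◇¬q) holds vacuously. ✓
Satisfying worlds: {5}.

1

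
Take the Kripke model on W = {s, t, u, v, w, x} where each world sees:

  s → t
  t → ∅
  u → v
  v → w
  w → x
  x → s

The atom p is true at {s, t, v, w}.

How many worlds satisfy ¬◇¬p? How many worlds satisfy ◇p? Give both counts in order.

For ¬◇¬p:
s: ◇¬p is F. ✓
t: ◇¬p is F. ✓
u: ◇¬p is F. ✓
v: ◇¬p is F. ✓
w: ◇¬p is T. ✗
x: ◇¬p is F. ✓
— 5 worlds.
For ◇p:
s: successors {t}; p there: t:T. ✓
t: no successors, so ◇p fails. ✗
u: successors {v}; p there: v:T. ✓
v: successors {w}; p there: w:T. ✓
w: successors {x}; p there: x:F. ✗
x: successors {s}; p there: s:T. ✓
— 4 worlds.

5 and 4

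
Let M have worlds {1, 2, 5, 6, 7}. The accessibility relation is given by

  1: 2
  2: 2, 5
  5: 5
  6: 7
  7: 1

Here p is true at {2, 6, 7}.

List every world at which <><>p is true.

1: successors {2}; <>p there: 2:T. ✓
2: successors {2, 5}; <>p there: 2:T, 5:F. ✓
5: successors {5}; <>p there: 5:F. ✗
6: successors {7}; <>p there: 7:F. ✗
7: successors {1}; <>p there: 1:T. ✓

{1, 2, 7}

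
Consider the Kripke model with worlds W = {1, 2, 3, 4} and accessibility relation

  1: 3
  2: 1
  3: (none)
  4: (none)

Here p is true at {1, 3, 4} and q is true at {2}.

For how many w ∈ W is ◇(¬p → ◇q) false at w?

2

1: successors {3}; ¬p → ◇q there: 3:T. ✓
2: successors {1}; ¬p → ◇q there: 1:T. ✓
3: no successors, so ◇(¬p → ◇q) fails. ✗
4: no successors, so ◇(¬p → ◇q) fails. ✗
Satisfying worlds: {1, 2}.
So ◇(¬p → ◇q) fails at the other 2 worlds.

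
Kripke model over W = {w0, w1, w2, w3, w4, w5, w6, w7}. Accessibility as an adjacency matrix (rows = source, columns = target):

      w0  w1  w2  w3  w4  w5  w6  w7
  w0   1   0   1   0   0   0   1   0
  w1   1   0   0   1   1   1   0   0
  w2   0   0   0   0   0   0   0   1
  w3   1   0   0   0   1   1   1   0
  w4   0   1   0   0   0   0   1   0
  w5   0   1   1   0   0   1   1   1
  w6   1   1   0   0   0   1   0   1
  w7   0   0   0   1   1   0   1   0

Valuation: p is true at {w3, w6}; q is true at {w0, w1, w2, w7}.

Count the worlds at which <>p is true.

6

w0: successors {w0, w2, w6}; p there: w0:F, w2:F, w6:T. ✓
w1: successors {w0, w3, w4, w5}; p there: w0:F, w3:T, w4:F, w5:F. ✓
w2: successors {w7}; p there: w7:F. ✗
w3: successors {w0, w4, w5, w6}; p there: w0:F, w4:F, w5:F, w6:T. ✓
w4: successors {w1, w6}; p there: w1:F, w6:T. ✓
w5: successors {w1, w2, w5, w6, w7}; p there: w1:F, w2:F, w5:F, w6:T, w7:F. ✓
w6: successors {w0, w1, w5, w7}; p there: w0:F, w1:F, w5:F, w7:F. ✗
w7: successors {w3, w4, w6}; p there: w3:T, w4:F, w6:T. ✓
Satisfying worlds: {w0, w1, w3, w4, w5, w7}.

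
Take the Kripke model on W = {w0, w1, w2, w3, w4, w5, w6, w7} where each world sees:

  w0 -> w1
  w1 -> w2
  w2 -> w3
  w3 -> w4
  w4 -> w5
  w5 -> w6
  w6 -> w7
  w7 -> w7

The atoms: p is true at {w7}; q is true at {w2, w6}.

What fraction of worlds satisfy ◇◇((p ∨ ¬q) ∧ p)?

w0: successors {w1}; ◇((p ∨ ¬q) ∧ p) there: w1:F. ✗
w1: successors {w2}; ◇((p ∨ ¬q) ∧ p) there: w2:F. ✗
w2: successors {w3}; ◇((p ∨ ¬q) ∧ p) there: w3:F. ✗
w3: successors {w4}; ◇((p ∨ ¬q) ∧ p) there: w4:F. ✗
w4: successors {w5}; ◇((p ∨ ¬q) ∧ p) there: w5:F. ✗
w5: successors {w6}; ◇((p ∨ ¬q) ∧ p) there: w6:T. ✓
w6: successors {w7}; ◇((p ∨ ¬q) ∧ p) there: w7:T. ✓
w7: successors {w7}; ◇((p ∨ ¬q) ∧ p) there: w7:T. ✓
That's 3 of 8 worlds, so 3/8.

3/8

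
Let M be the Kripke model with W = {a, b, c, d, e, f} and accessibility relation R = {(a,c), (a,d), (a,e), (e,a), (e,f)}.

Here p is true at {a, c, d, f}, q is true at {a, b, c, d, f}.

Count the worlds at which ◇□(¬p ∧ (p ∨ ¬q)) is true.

2

a: successors {c, d, e}; □(¬p ∧ (p ∨ ¬q)) there: c:T, d:T, e:F. ✓
b: no successors, so ◇□(¬p ∧ (p ∨ ¬q)) fails. ✗
c: no successors, so ◇□(¬p ∧ (p ∨ ¬q)) fails. ✗
d: no successors, so ◇□(¬p ∧ (p ∨ ¬q)) fails. ✗
e: successors {a, f}; □(¬p ∧ (p ∨ ¬q)) there: a:F, f:T. ✓
f: no successors, so ◇□(¬p ∧ (p ∨ ¬q)) fails. ✗
Satisfying worlds: {a, e}.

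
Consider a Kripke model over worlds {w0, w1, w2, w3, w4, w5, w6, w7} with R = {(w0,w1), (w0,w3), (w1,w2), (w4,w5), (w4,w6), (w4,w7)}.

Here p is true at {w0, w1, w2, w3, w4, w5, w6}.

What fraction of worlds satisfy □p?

w0: successors {w1, w3}; p there: w1:T, w3:T. ✓
w1: successors {w2}; p there: w2:T. ✓
w2: no successors, so □p holds vacuously. ✓
w3: no successors, so □p holds vacuously. ✓
w4: successors {w5, w6, w7}; p there: w5:T, w6:T, w7:F. ✗
w5: no successors, so □p holds vacuously. ✓
w6: no successors, so □p holds vacuously. ✓
w7: no successors, so □p holds vacuously. ✓
That's 7 of 8 worlds, so 7/8.

7/8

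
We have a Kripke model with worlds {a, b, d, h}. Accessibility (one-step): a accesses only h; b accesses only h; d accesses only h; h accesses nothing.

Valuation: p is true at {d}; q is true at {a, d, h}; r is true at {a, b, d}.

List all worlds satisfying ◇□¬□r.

a: successors {h}; □¬□r there: h:T. ✓
b: successors {h}; □¬□r there: h:T. ✓
d: successors {h}; □¬□r there: h:T. ✓
h: no successors, so ◇□¬□r fails. ✗

{a, b, d}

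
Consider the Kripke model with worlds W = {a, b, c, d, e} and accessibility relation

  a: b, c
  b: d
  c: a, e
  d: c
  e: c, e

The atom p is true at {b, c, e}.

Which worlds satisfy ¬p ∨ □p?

a: ¬p is T, □p is T. ✓
b: ¬p is F, □p is F. ✗
c: ¬p is F, □p is F. ✗
d: ¬p is T, □p is T. ✓
e: ¬p is F, □p is T. ✓

{a, d, e}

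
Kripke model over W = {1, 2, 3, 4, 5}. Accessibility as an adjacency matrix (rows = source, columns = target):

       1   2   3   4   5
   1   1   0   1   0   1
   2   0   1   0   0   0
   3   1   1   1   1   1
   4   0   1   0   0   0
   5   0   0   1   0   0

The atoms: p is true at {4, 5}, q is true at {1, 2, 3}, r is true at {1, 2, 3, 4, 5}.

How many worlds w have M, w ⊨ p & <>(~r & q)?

1: p is F, <>(~r & q) is F. ✗
2: p is F, <>(~r & q) is F. ✗
3: p is F, <>(~r & q) is F. ✗
4: p is T, <>(~r & q) is F. ✗
5: p is T, <>(~r & q) is F. ✗
Satisfying worlds: ∅.

0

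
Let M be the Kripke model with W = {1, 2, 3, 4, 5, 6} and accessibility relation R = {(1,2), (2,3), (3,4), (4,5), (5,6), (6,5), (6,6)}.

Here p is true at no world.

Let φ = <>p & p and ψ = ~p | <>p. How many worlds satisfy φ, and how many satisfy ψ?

For <>p & p:
1: <>p is F, p is F. ✗
2: <>p is F, p is F. ✗
3: <>p is F, p is F. ✗
4: <>p is F, p is F. ✗
5: <>p is F, p is F. ✗
6: <>p is F, p is F. ✗
— 0 worlds.
For ~p | <>p:
1: ~p is T, <>p is F. ✓
2: ~p is T, <>p is F. ✓
3: ~p is T, <>p is F. ✓
4: ~p is T, <>p is F. ✓
5: ~p is T, <>p is F. ✓
6: ~p is T, <>p is F. ✓
— 6 worlds.

0 and 6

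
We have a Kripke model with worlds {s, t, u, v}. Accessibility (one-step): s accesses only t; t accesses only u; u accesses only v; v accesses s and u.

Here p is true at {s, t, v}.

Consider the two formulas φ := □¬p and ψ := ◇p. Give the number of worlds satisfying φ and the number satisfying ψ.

1 and 3

For □¬p:
s: successors {t}; ¬p there: t:F. ✗
t: successors {u}; ¬p there: u:T. ✓
u: successors {v}; ¬p there: v:F. ✗
v: successors {s, u}; ¬p there: s:F, u:T. ✗
— 1 world.
For ◇p:
s: successors {t}; p there: t:T. ✓
t: successors {u}; p there: u:F. ✗
u: successors {v}; p there: v:T. ✓
v: successors {s, u}; p there: s:T, u:F. ✓
— 3 worlds.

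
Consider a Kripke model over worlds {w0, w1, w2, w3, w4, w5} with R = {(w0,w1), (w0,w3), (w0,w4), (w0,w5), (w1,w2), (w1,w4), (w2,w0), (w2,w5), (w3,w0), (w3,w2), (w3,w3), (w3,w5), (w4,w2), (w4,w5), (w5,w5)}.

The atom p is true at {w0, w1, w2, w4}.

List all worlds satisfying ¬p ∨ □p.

{w1, w3, w5}

w0: ¬p is F, □p is F. ✗
w1: ¬p is F, □p is T. ✓
w2: ¬p is F, □p is F. ✗
w3: ¬p is T, □p is F. ✓
w4: ¬p is F, □p is F. ✗
w5: ¬p is T, □p is F. ✓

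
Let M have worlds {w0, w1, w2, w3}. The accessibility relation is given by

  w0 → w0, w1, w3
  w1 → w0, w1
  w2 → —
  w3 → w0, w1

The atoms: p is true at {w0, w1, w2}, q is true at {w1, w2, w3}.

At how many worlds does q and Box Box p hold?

w0: q is F, Box Box p is F. ✗
w1: q is T, Box Box p is F. ✗
w2: q is T, Box Box p is T. ✓
w3: q is T, Box Box p is F. ✗
Satisfying worlds: {w2}.

1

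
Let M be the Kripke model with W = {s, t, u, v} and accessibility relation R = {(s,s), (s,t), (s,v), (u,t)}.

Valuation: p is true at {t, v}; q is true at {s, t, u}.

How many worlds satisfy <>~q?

1

s: successors {s, t, v}; ~q there: s:F, t:F, v:T. ✓
t: no successors, so <>~q fails. ✗
u: successors {t}; ~q there: t:F. ✗
v: no successors, so <>~q fails. ✗
Satisfying worlds: {s}.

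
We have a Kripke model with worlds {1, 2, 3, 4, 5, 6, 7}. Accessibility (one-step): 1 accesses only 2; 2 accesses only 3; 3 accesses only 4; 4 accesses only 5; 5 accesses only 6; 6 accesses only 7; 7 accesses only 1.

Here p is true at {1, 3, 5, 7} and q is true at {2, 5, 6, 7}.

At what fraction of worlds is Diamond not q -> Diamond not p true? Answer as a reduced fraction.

5/7

1: Diamond not q is F, Diamond not p is T. ✓
2: Diamond not q is T, Diamond not p is F. ✗
3: Diamond not q is T, Diamond not p is T. ✓
4: Diamond not q is F, Diamond not p is F. ✓
5: Diamond not q is F, Diamond not p is T. ✓
6: Diamond not q is F, Diamond not p is F. ✓
7: Diamond not q is T, Diamond not p is F. ✗
That's 5 of 7 worlds, so 5/7.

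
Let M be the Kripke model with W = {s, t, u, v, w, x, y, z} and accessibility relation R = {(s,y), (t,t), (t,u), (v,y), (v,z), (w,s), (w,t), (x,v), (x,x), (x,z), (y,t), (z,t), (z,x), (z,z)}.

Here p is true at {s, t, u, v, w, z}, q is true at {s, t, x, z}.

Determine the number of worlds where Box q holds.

4

s: successors {y}; q there: y:F. ✗
t: successors {t, u}; q there: t:T, u:F. ✗
u: no successors, so Box q holds vacuously. ✓
v: successors {y, z}; q there: y:F, z:T. ✗
w: successors {s, t}; q there: s:T, t:T. ✓
x: successors {v, x, z}; q there: v:F, x:T, z:T. ✗
y: successors {t}; q there: t:T. ✓
z: successors {t, x, z}; q there: t:T, x:T, z:T. ✓
Satisfying worlds: {u, w, y, z}.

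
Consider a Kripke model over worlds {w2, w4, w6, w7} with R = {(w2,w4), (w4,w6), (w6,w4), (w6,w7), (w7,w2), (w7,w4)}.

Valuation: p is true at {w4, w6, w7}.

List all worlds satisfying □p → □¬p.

w2: □p is T, □¬p is F. ✗
w4: □p is T, □¬p is F. ✗
w6: □p is T, □¬p is F. ✗
w7: □p is F, □¬p is F. ✓

{w7}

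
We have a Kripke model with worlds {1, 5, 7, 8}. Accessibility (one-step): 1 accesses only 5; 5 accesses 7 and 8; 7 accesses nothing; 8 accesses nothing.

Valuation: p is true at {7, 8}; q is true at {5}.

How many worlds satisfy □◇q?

2

1: successors {5}; ◇q there: 5:F. ✗
5: successors {7, 8}; ◇q there: 7:F, 8:F. ✗
7: no successors, so □◇q holds vacuously. ✓
8: no successors, so □◇q holds vacuously. ✓
Satisfying worlds: {7, 8}.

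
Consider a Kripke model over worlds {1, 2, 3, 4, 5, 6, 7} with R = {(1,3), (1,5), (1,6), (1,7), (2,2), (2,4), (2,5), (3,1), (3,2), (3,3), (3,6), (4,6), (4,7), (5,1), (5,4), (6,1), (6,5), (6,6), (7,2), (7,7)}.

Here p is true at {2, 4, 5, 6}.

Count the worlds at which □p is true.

1: successors {3, 5, 6, 7}; p there: 3:F, 5:T, 6:T, 7:F. ✗
2: successors {2, 4, 5}; p there: 2:T, 4:T, 5:T. ✓
3: successors {1, 2, 3, 6}; p there: 1:F, 2:T, 3:F, 6:T. ✗
4: successors {6, 7}; p there: 6:T, 7:F. ✗
5: successors {1, 4}; p there: 1:F, 4:T. ✗
6: successors {1, 5, 6}; p there: 1:F, 5:T, 6:T. ✗
7: successors {2, 7}; p there: 2:T, 7:F. ✗
Satisfying worlds: {2}.

1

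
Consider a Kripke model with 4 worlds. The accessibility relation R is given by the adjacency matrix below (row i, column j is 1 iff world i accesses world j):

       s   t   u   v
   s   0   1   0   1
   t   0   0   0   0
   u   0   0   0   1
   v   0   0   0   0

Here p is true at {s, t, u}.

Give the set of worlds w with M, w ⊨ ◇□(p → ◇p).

s: successors {t, v}; □(p → ◇p) there: t:T, v:T. ✓
t: no successors, so ◇□(p → ◇p) fails. ✗
u: successors {v}; □(p → ◇p) there: v:T. ✓
v: no successors, so ◇□(p → ◇p) fails. ✗

{s, u}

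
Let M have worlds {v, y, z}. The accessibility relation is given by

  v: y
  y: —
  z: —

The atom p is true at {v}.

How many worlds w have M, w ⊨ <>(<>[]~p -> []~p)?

v: successors {y}; <>[]~p -> []~p there: y:T. ✓
y: no successors, so <>(<>[]~p -> []~p) fails. ✗
z: no successors, so <>(<>[]~p -> []~p) fails. ✗
Satisfying worlds: {v}.

1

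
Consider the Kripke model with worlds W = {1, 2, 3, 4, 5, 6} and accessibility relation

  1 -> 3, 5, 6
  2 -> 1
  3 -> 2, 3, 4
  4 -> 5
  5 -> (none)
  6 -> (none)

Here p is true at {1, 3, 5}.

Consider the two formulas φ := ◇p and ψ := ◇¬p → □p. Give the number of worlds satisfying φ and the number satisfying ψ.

For ◇p:
1: successors {3, 5, 6}; p there: 3:T, 5:T, 6:F. ✓
2: successors {1}; p there: 1:T. ✓
3: successors {2, 3, 4}; p there: 2:F, 3:T, 4:F. ✓
4: successors {5}; p there: 5:T. ✓
5: no successors, so ◇p fails. ✗
6: no successors, so ◇p fails. ✗
— 4 worlds.
For ◇¬p → □p:
1: ◇¬p is T, □p is F. ✗
2: ◇¬p is F, □p is T. ✓
3: ◇¬p is T, □p is F. ✗
4: ◇¬p is F, □p is T. ✓
5: ◇¬p is F, □p is T. ✓
6: ◇¬p is F, □p is T. ✓
— 4 worlds.

4 and 4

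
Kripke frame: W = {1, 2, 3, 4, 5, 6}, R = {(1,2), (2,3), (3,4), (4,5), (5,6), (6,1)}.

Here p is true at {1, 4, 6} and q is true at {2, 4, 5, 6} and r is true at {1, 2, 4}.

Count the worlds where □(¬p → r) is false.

1: successors {2}; ¬p → r there: 2:T. ✓
2: successors {3}; ¬p → r there: 3:F. ✗
3: successors {4}; ¬p → r there: 4:T. ✓
4: successors {5}; ¬p → r there: 5:F. ✗
5: successors {6}; ¬p → r there: 6:T. ✓
6: successors {1}; ¬p → r there: 1:T. ✓
Satisfying worlds: {1, 3, 5, 6}.
So □(¬p → r) fails at the other 2 worlds.

2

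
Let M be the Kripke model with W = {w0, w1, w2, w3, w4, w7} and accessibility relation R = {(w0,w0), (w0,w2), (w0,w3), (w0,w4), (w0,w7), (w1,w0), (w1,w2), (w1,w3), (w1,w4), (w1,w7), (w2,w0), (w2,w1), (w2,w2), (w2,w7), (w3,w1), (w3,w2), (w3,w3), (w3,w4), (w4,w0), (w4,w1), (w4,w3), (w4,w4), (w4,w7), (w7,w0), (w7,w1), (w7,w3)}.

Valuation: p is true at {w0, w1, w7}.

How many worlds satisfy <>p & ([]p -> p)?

6

w0: <>p is T, []p -> p is T. ✓
w1: <>p is T, []p -> p is T. ✓
w2: <>p is T, []p -> p is T. ✓
w3: <>p is T, []p -> p is T. ✓
w4: <>p is T, []p -> p is T. ✓
w7: <>p is T, []p -> p is T. ✓
Satisfying worlds: {w0, w1, w2, w3, w4, w7}.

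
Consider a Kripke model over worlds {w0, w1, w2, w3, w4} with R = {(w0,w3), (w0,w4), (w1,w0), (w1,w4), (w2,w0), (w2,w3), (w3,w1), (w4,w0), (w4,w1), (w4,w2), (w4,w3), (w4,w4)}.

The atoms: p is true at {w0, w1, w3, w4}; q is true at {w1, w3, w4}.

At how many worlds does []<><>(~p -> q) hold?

5

w0: successors {w3, w4}; <><>(~p -> q) there: w3:T, w4:T. ✓
w1: successors {w0, w4}; <><>(~p -> q) there: w0:T, w4:T. ✓
w2: successors {w0, w3}; <><>(~p -> q) there: w0:T, w3:T. ✓
w3: successors {w1}; <><>(~p -> q) there: w1:T. ✓
w4: successors {w0, w1, w2, w3, w4}; <><>(~p -> q) there: w0:T, w1:T, w2:T, w3:T, w4:T. ✓
Satisfying worlds: {w0, w1, w2, w3, w4}.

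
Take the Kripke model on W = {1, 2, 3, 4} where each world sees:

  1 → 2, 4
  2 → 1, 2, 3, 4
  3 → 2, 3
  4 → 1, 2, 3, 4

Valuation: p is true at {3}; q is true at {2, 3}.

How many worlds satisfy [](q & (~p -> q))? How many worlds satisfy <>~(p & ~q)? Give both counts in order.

For [](q & (~p -> q)):
1: successors {2, 4}; q & (~p -> q) there: 2:T, 4:F. ✗
2: successors {1, 2, 3, 4}; q & (~p -> q) there: 1:F, 2:T, 3:T, 4:F. ✗
3: successors {2, 3}; q & (~p -> q) there: 2:T, 3:T. ✓
4: successors {1, 2, 3, 4}; q & (~p -> q) there: 1:F, 2:T, 3:T, 4:F. ✗
— 1 world.
For <>~(p & ~q):
1: successors {2, 4}; ~(p & ~q) there: 2:T, 4:T. ✓
2: successors {1, 2, 3, 4}; ~(p & ~q) there: 1:T, 2:T, 3:T, 4:T. ✓
3: successors {2, 3}; ~(p & ~q) there: 2:T, 3:T. ✓
4: successors {1, 2, 3, 4}; ~(p & ~q) there: 1:T, 2:T, 3:T, 4:T. ✓
— 4 worlds.

1 and 4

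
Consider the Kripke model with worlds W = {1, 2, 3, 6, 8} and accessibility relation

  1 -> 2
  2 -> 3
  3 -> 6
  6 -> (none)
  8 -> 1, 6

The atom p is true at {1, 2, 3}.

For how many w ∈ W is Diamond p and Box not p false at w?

5

1: Diamond p is T, Box not p is F. ✗
2: Diamond p is T, Box not p is F. ✗
3: Diamond p is F, Box not p is T. ✗
6: Diamond p is F, Box not p is T. ✗
8: Diamond p is T, Box not p is F. ✗
Satisfying worlds: ∅.
So Diamond p and Box not p fails at the other 5 worlds.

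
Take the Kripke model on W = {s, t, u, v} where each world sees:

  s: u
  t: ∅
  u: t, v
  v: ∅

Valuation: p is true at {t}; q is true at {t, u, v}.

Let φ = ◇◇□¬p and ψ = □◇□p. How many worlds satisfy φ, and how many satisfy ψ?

1 and 3

For ◇◇□¬p:
s: successors {u}; ◇□¬p there: u:T. ✓
t: no successors, so ◇◇□¬p fails. ✗
u: successors {t, v}; ◇□¬p there: t:F, v:F. ✗
v: no successors, so ◇◇□¬p fails. ✗
— 1 world.
For □◇□p:
s: successors {u}; ◇□p there: u:T. ✓
t: no successors, so □◇□p holds vacuously. ✓
u: successors {t, v}; ◇□p there: t:F, v:F. ✗
v: no successors, so □◇□p holds vacuously. ✓
— 3 worlds.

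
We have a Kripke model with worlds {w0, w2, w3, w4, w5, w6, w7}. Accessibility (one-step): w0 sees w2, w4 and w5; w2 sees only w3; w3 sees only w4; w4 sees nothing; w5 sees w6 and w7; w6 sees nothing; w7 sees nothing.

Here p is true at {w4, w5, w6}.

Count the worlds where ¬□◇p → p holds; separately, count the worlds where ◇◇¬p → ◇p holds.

For ¬□◇p → p:
w0: ¬□◇p is T, p is F. ✗
w2: ¬□◇p is F, p is F. ✓
w3: ¬□◇p is T, p is F. ✗
w4: ¬□◇p is F, p is T. ✓
w5: ¬□◇p is T, p is T. ✓
w6: ¬□◇p is F, p is T. ✓
w7: ¬□◇p is F, p is F. ✓
— 5 worlds.
For ◇◇¬p → ◇p:
w0: ◇◇¬p is T, ◇p is T. ✓
w2: ◇◇¬p is F, ◇p is F. ✓
w3: ◇◇¬p is F, ◇p is T. ✓
w4: ◇◇¬p is F, ◇p is F. ✓
w5: ◇◇¬p is F, ◇p is T. ✓
w6: ◇◇¬p is F, ◇p is F. ✓
w7: ◇◇¬p is F, ◇p is F. ✓
— 7 worlds.

5 and 7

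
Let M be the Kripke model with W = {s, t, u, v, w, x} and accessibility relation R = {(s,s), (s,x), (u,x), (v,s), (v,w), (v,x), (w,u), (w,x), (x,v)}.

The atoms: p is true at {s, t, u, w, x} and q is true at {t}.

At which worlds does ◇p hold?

s: successors {s, x}; p there: s:T, x:T. ✓
t: no successors, so ◇p fails. ✗
u: successors {x}; p there: x:T. ✓
v: successors {s, w, x}; p there: s:T, w:T, x:T. ✓
w: successors {u, x}; p there: u:T, x:T. ✓
x: successors {v}; p there: v:F. ✗

{s, u, v, w}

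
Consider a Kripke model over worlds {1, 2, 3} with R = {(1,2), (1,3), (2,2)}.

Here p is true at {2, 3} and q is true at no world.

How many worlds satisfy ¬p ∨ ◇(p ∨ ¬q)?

1: ¬p is T, ◇(p ∨ ¬q) is T. ✓
2: ¬p is F, ◇(p ∨ ¬q) is T. ✓
3: ¬p is F, ◇(p ∨ ¬q) is F. ✗
Satisfying worlds: {1, 2}.

2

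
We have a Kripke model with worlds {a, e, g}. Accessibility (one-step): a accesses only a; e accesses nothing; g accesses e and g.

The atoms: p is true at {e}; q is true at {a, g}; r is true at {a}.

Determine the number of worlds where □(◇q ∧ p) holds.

1

a: successors {a}; ◇q ∧ p there: a:F. ✗
e: no successors, so □(◇q ∧ p) holds vacuously. ✓
g: successors {e, g}; ◇q ∧ p there: e:F, g:F. ✗
Satisfying worlds: {e}.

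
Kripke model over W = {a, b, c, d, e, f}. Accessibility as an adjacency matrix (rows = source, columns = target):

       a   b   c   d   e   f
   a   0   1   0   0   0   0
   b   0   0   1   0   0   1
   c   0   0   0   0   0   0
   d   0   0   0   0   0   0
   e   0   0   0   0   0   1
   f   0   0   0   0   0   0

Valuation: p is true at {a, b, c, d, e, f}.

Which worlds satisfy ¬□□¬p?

{a}

a: □□¬p is F. ✓
b: □□¬p is T. ✗
c: □□¬p is T. ✗
d: □□¬p is T. ✗
e: □□¬p is T. ✗
f: □□¬p is T. ✗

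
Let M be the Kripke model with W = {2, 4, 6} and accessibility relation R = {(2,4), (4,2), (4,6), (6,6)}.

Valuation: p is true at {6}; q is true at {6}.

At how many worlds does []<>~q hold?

2: successors {4}; <>~q there: 4:T. ✓
4: successors {2, 6}; <>~q there: 2:T, 6:F. ✗
6: successors {6}; <>~q there: 6:F. ✗
Satisfying worlds: {2}.

1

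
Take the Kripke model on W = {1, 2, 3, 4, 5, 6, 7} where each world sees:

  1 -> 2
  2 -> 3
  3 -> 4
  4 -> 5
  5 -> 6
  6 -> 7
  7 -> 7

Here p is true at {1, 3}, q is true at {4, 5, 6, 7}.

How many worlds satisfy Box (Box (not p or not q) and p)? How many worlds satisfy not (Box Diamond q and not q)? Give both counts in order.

1 and 5

For Box (Box (not p or not q) and p):
1: successors {2}; Box (not p or not q) and p there: 2:F. ✗
2: successors {3}; Box (not p or not q) and p there: 3:T. ✓
3: successors {4}; Box (not p or not q) and p there: 4:F. ✗
4: successors {5}; Box (not p or not q) and p there: 5:F. ✗
5: successors {6}; Box (not p or not q) and p there: 6:F. ✗
6: successors {7}; Box (not p or not q) and p there: 7:F. ✗
7: successors {7}; Box (not p or not q) and p there: 7:F. ✗
— 1 world.
For not (Box Diamond q and not q):
1: Box Diamond q and not q is F. ✓
2: Box Diamond q and not q is T. ✗
3: Box Diamond q and not q is T. ✗
4: Box Diamond q and not q is F. ✓
5: Box Diamond q and not q is F. ✓
6: Box Diamond q and not q is F. ✓
7: Box Diamond q and not q is F. ✓
— 5 worlds.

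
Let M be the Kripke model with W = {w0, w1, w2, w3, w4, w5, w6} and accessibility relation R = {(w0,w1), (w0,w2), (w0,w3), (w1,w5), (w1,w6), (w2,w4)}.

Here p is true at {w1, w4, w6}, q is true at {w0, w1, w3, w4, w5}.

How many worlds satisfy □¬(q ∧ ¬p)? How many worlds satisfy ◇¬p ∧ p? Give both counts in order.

For □¬(q ∧ ¬p):
w0: successors {w1, w2, w3}; ¬(q ∧ ¬p) there: w1:T, w2:T, w3:F. ✗
w1: successors {w5, w6}; ¬(q ∧ ¬p) there: w5:F, w6:T. ✗
w2: successors {w4}; ¬(q ∧ ¬p) there: w4:T. ✓
w3: no successors, so □¬(q ∧ ¬p) holds vacuously. ✓
w4: no successors, so □¬(q ∧ ¬p) holds vacuously. ✓
w5: no successors, so □¬(q ∧ ¬p) holds vacuously. ✓
w6: no successors, so □¬(q ∧ ¬p) holds vacuously. ✓
— 5 worlds.
For ◇¬p ∧ p:
w0: ◇¬p is T, p is F. ✗
w1: ◇¬p is T, p is T. ✓
w2: ◇¬p is F, p is F. ✗
w3: ◇¬p is F, p is F. ✗
w4: ◇¬p is F, p is T. ✗
w5: ◇¬p is F, p is F. ✗
w6: ◇¬p is F, p is T. ✗
— 1 world.

5 and 1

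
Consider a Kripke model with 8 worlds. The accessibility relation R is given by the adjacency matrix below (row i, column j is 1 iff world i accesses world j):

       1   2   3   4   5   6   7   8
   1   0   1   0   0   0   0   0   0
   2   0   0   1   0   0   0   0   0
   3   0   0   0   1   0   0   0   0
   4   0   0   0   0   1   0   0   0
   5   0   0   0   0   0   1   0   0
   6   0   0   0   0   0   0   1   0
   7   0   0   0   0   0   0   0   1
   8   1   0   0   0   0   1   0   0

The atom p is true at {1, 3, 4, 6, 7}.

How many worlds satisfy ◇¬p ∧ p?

1: ◇¬p is T, p is T. ✓
2: ◇¬p is F, p is F. ✗
3: ◇¬p is F, p is T. ✗
4: ◇¬p is T, p is T. ✓
5: ◇¬p is F, p is F. ✗
6: ◇¬p is F, p is T. ✗
7: ◇¬p is T, p is T. ✓
8: ◇¬p is F, p is F. ✗
Satisfying worlds: {1, 4, 7}.

3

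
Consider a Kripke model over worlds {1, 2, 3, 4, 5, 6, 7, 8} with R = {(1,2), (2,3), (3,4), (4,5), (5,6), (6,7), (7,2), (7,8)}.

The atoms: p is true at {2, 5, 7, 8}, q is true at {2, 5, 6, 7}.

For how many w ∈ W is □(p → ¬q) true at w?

1: successors {2}; p → ¬q there: 2:F. ✗
2: successors {3}; p → ¬q there: 3:T. ✓
3: successors {4}; p → ¬q there: 4:T. ✓
4: successors {5}; p → ¬q there: 5:F. ✗
5: successors {6}; p → ¬q there: 6:T. ✓
6: successors {7}; p → ¬q there: 7:F. ✗
7: successors {2, 8}; p → ¬q there: 2:F, 8:T. ✗
8: no successors, so □(p → ¬q) holds vacuously. ✓
Satisfying worlds: {2, 3, 5, 8}.

4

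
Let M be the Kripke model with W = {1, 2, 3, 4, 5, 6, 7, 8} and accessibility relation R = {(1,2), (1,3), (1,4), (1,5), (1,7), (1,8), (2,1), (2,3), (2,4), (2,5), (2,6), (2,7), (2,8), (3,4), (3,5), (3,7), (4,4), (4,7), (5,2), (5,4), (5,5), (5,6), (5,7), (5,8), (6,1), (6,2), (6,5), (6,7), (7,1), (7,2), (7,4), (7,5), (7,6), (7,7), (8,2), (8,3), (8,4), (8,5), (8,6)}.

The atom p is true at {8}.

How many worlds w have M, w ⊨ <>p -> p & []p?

5

1: <>p is T, p & []p is F. ✗
2: <>p is T, p & []p is F. ✗
3: <>p is F, p & []p is F. ✓
4: <>p is F, p & []p is F. ✓
5: <>p is T, p & []p is F. ✗
6: <>p is F, p & []p is F. ✓
7: <>p is F, p & []p is F. ✓
8: <>p is F, p & []p is F. ✓
Satisfying worlds: {3, 4, 6, 7, 8}.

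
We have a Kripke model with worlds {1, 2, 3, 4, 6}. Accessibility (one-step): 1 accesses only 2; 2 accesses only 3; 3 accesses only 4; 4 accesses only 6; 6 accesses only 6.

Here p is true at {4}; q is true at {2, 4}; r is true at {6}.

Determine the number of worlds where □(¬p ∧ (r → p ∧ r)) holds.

1: successors {2}; ¬p ∧ (r → p ∧ r) there: 2:T. ✓
2: successors {3}; ¬p ∧ (r → p ∧ r) there: 3:T. ✓
3: successors {4}; ¬p ∧ (r → p ∧ r) there: 4:F. ✗
4: successors {6}; ¬p ∧ (r → p ∧ r) there: 6:F. ✗
6: successors {6}; ¬p ∧ (r → p ∧ r) there: 6:F. ✗
Satisfying worlds: {1, 2}.

2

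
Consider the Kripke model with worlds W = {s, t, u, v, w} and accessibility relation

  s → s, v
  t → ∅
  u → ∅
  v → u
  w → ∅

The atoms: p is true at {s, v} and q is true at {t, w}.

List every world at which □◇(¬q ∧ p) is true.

{t, u, w}

s: successors {s, v}; ◇(¬q ∧ p) there: s:T, v:F. ✗
t: no successors, so □◇(¬q ∧ p) holds vacuously. ✓
u: no successors, so □◇(¬q ∧ p) holds vacuously. ✓
v: successors {u}; ◇(¬q ∧ p) there: u:F. ✗
w: no successors, so □◇(¬q ∧ p) holds vacuously. ✓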